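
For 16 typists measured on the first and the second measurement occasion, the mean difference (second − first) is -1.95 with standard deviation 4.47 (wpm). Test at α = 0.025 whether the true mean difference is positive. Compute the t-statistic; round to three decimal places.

-1.745

H0: μ_d = 0; H1: μ_d > 0 (paired t-test on the differences, right-tailed).
t = d̄/(s_d/√n) = -1.95/(4.47/√16) = -1.745
df = n − 1 = 15
p-value = P(T ≥ -1.745) ≈ 0.949
Since p ≈ 0.949 > α = 0.025, fail to reject H0; the data do not provide sufficient evidence against H0.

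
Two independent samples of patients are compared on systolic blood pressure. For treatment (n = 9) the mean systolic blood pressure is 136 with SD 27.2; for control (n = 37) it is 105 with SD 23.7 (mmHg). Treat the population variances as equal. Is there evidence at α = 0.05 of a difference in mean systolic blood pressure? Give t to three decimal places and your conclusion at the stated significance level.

Let group 1 = treatment, group 2 = control. H0: μ_1 = μ_2; H1: μ_1 ≠ μ_2 (two-sample pooled-variance t-test, two-sided).
s_p² = [(9−1)·27.2² + (37−1)·23.7²]/(9+37−2) = 594.081
t = (136 − 105)/√[594.081·(1/9 + 1/37)] = 3.422
df = n₁ + n₂ − 2 = 44
Two-sided p-value ≈ 0.0014
Since p ≈ 0.0014 < α = 0.05, reject H0; the data support H1.

t = 3.422; reject H0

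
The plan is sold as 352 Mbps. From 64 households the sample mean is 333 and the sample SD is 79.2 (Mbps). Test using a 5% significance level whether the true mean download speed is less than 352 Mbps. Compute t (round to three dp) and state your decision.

t = -1.919; reject H0

H0: μ = 352; H1: μ < 352 (one-sample t-test, left-tailed).
t = (x̄ − μ₀)/(s/√n) = (333 − 352)/(79.2/√64) = -1.919
df = n − 1 = 63
p-value = P(T ≤ -1.919) ≈ 0.030
Since p ≈ 0.030 < α = 0.05, reject H0; the evidence is statistically significant.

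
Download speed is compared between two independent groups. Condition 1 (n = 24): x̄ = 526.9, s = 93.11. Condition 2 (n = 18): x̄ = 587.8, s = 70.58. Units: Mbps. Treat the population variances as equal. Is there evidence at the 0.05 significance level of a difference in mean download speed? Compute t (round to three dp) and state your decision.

t = -2.318; reject H0

Let group 1 = condition 1, group 2 = condition 2. H0: μ_1 = μ_2; H1: μ_1 ≠ μ_2 (two-sample pooled-variance t-test, two-sided).
s_p² = [(24−1)·93.11² + (18−1)·70.58²]/(24+18−2) = 7102.1
t = (526.9 − 587.8)/√[7102.1·(1/24 + 1/18)] = -2.318
df = n₁ + n₂ − 2 = 40
Two-sided p-value ≈ 0.026
Since p ≈ 0.026 < α = 0.05, reject H0; the evidence is statistically significant.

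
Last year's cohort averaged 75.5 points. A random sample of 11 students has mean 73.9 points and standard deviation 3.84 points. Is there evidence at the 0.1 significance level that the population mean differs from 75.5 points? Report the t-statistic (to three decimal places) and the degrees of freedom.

H0: μ = 75.5; H1: μ ≠ 75.5 (one-sample t-test, two-sided).
t = (x̄ − μ₀)/(s/√n) = (73.9 − 75.5)/(3.84/√11) = -1.382
df = n − 1 = 10
Two-sided p-value ≈ 0.197
Since p ≈ 0.197 > α = 0.1, fail to reject H0; the data do not provide sufficient evidence against H0.

t = -1.382, df = 10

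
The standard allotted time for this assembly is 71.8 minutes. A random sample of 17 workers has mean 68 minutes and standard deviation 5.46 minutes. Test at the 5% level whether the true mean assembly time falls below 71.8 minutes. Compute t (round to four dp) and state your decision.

H0: μ = 71.8; H1: μ < 71.8 (one-sample t-test, left-tailed).
t = (x̄ − μ₀)/(s/√n) = (68 − 71.8)/(5.46/√17) = -2.8696
df = n − 1 = 16
p-value = P(T ≤ -2.8696) ≈ 0.006
Since p ≈ 0.006 < α = 0.05, reject H0; the data support H1.

t = -2.8696; reject H0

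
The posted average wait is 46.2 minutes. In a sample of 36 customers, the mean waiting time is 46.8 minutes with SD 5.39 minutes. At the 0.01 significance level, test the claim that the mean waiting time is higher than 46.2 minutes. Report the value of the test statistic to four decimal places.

0.6679

H0: μ = 46.2; H1: μ > 46.2 (one-sample t-test, right-tailed).
t = (x̄ − μ₀)/(s/√n) = (46.8 − 46.2)/(5.39/√36) = 0.6679
df = n − 1 = 35
p-value = P(T ≥ 0.6679) ≈ 0.2543
Since p ≈ 0.2543 > α = 0.01, fail to reject H0; the data do not provide sufficient evidence against H0.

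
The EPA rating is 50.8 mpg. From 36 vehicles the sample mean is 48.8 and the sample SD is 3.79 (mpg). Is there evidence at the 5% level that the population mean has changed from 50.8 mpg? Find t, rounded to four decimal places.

H0: μ = 50.8; H1: μ ≠ 50.8 (one-sample t-test, two-sided).
t = (x̄ − μ₀)/(s/√n) = (48.8 − 50.8)/(3.79/√36) = -3.1662
df = n − 1 = 35
Two-sided p-value ≈ 0.0032
Since p ≈ 0.0032 < α = 0.05, reject H0; the data support H1.

-3.1662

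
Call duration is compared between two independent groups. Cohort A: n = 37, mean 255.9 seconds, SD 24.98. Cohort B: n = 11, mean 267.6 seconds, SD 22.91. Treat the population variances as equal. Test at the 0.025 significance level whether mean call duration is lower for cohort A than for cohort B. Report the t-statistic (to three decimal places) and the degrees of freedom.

t = -1.388, df = 46

Let group 1 = cohort A, group 2 = cohort B. H0: μ_1 = μ_2; H1: μ_1 < μ_2 (two-sample pooled-variance t-test, left-tailed).
s_p² = [(37−1)·24.98² + (11−1)·22.91²]/(37+11−2) = 602.45
t = (255.9 − 267.6)/√[602.45·(1/37 + 1/11)] = -1.388
df = n₁ + n₂ − 2 = 46
p-value = P(T ≤ -1.388) ≈ 0.0859
Since p ≈ 0.0859 > α = 0.025, fail to reject H0; the evidence is not statistically significant.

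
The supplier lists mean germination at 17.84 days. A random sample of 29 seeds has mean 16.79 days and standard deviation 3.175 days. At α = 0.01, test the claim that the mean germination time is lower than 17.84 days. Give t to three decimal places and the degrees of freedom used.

H0: μ = 17.84; H1: μ < 17.84 (one-sample t-test, left-tailed).
t = (x̄ − μ₀)/(s/√n) = (16.79 − 17.84)/(3.175/√29) = -1.781
df = n − 1 = 28
p-value = P(T ≤ -1.781) ≈ 0.0429
Since p ≈ 0.0429 > α = 0.01, fail to reject H0; the evidence is not statistically significant.

t = -1.781, df = 28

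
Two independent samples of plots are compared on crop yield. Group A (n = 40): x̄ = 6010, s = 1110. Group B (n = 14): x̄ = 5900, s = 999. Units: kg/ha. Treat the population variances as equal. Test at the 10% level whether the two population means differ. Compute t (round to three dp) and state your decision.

t = 0.327; fail to reject H0

Let group 1 = group A, group 2 = group B. H0: μ_1 = μ_2; H1: μ_1 ≠ μ_2 (two-sample pooled-variance t-test, two-sided).
s_p² = [(40−1)·1110² + (14−1)·999²]/(40+14−2) = 1173580
t = (6010 − 5900)/√[1173580·(1/40 + 1/14)] = 0.327
df = n₁ + n₂ − 2 = 52
Two-sided p-value ≈ 0.7450
Since p ≈ 0.7450 > α = 0.1, fail to reject H0; the data do not provide sufficient evidence against H0.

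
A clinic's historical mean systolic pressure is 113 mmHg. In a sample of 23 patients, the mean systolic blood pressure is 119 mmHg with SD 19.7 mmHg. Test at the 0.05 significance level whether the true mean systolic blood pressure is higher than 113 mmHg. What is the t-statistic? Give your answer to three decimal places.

H0: μ = 113; H1: μ > 113 (one-sample t-test, right-tailed).
t = (x̄ − μ₀)/(s/√n) = (119 − 113)/(19.7/√23) = 1.461
df = n − 1 = 22
p-value = P(T ≥ 1.461) ≈ 0.0791
Since p ≈ 0.0791 > α = 0.05, fail to reject H0; the evidence is not statistically significant.

1.461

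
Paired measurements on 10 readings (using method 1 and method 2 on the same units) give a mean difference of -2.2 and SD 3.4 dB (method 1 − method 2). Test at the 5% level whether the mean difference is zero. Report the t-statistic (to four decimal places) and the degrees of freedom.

t = -2.0462, df = 9

H0: μ_d = 0; H1: μ_d ≠ 0 (paired t-test on the differences, two-sided).
t = d̄/(s_d/√n) = -2.2/(3.4/√10) = -2.0462
df = n − 1 = 9
Two-sided p-value ≈ 0.071
Since p ≈ 0.071 > α = 0.05, fail to reject H0; the evidence is not statistically significant.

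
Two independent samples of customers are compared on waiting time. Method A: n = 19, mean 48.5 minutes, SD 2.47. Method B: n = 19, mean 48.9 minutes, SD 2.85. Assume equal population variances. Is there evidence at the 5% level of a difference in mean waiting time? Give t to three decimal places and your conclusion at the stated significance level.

Let group 1 = method A, group 2 = method B. H0: μ_1 = μ_2; H1: μ_1 ≠ μ_2 (two-sample pooled-variance t-test, two-sided).
s_p² = [(19−1)·2.47² + (19−1)·2.85²]/(19+19−2) = 7.1117
t = (48.5 − 48.9)/√[7.1117·(1/19 + 1/19)] = -0.462
df = n₁ + n₂ − 2 = 36
Two-sided p-value ≈ 0.647
Since p ≈ 0.647 > α = 0.05, fail to reject H0; the data do not provide sufficient evidence against H0.

t = -0.462; fail to reject H0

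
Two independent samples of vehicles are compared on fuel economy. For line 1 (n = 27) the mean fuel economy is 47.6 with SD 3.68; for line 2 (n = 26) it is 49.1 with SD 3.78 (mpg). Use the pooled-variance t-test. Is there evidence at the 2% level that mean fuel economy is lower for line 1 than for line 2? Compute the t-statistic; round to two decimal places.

Let group 1 = line 1, group 2 = line 2. H0: μ_1 = μ_2; H1: μ_1 < μ_2 (two-sample pooled-variance t-test, left-tailed).
s_p² = [(27−1)·3.68² + (26−1)·3.78²]/(27+26−2) = 13.9081
t = (47.6 − 49.1)/√[13.9081·(1/27 + 1/26)] = -1.46
df = n₁ + n₂ − 2 = 51
p-value = P(T ≤ -1.46) ≈ 0.075
Since p ≈ 0.075 > α = 0.02, fail to reject H0; the data do not provide sufficient evidence against H0.

-1.46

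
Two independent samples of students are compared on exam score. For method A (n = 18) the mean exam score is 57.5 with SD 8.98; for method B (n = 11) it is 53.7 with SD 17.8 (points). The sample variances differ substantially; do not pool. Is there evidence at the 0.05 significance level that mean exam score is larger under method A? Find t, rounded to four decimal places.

0.6587

Let group 1 = method A, group 2 = method B. H0: μ_1 = μ_2; H1: μ_1 > μ_2 (Welch's two-sample t-test, right-tailed).
t = (x̄_1 − x̄_2)/√(s_1²/n_1 + s_2²/n_2) = (57.5 − 53.7)/√(8.98²/18 + 17.8²/11) = 0.6587
Welch–Satterthwaite df ≈ 13.17
p-value = P(T ≥ 0.6587) ≈ 0.261
Since p ≈ 0.261 > α = 0.05, fail to reject H0; the data do not provide sufficient evidence against H0.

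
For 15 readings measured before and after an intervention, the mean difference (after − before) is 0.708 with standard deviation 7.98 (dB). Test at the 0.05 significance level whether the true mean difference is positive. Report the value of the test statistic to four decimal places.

H0: μ_d = 0; H1: μ_d > 0 (paired t-test on the differences, right-tailed).
t = d̄/(s_d/√n) = 0.708/(7.98/√15) = 0.3436
df = n − 1 = 14
p-value = P(T ≥ 0.3436) ≈ 0.3681
Since p ≈ 0.3681 > α = 0.05, fail to reject H0; the data do not provide sufficient evidence against H0.

0.3436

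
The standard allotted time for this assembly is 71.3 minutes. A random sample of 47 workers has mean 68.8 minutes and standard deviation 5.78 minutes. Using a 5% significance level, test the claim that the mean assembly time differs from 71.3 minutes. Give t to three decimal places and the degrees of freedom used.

H0: μ = 71.3; H1: μ ≠ 71.3 (one-sample t-test, two-sided).
t = (x̄ − μ₀)/(s/√n) = (68.8 − 71.3)/(5.78/√47) = -2.965
df = n − 1 = 46
Two-sided p-value ≈ 0.0048
Since p ≈ 0.0048 < α = 0.05, reject H0; the data support H1.

t = -2.965, df = 46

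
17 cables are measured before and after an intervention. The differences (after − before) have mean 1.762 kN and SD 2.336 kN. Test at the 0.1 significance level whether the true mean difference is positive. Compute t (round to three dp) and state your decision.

H0: μ_d = 0; H1: μ_d > 0 (paired t-test on the differences, right-tailed).
t = d̄/(s_d/√n) = 1.762/(2.336/√17) = 3.110
df = n − 1 = 16
p-value = P(T ≥ 3.110) ≈ 0.0034
Since p ≈ 0.0034 < α = 0.1, reject H0; the data support H1.

t = 3.110; reject H0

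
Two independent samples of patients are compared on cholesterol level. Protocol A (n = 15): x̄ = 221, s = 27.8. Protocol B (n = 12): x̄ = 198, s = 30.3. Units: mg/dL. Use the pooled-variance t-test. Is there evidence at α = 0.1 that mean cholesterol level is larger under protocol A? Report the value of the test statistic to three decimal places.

2.053

Let group 1 = protocol A, group 2 = protocol B. H0: μ_1 = μ_2; H1: μ_1 > μ_2 (two-sample pooled-variance t-test, right-tailed).
s_p² = [(15−1)·27.8² + (12−1)·30.3²]/(15+12−2) = 836.75
t = (221 − 198)/√[836.75·(1/15 + 1/12)] = 2.053
df = n₁ + n₂ − 2 = 25
p-value = P(T ≥ 2.053) ≈ 0.0253
Since p ≈ 0.0253 < α = 0.1, reject H0; the evidence is statistically significant.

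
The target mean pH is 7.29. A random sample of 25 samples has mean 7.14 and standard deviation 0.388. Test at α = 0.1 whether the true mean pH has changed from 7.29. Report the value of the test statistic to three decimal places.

-1.933

H0: μ = 7.29; H1: μ ≠ 7.29 (one-sample t-test, two-sided).
t = (x̄ − μ₀)/(s/√n) = (7.14 − 7.29)/(0.388/√25) = -1.933
df = n − 1 = 24
Two-sided p-value ≈ 0.0651
Since p ≈ 0.0651 < α = 0.1, reject H0; the data support H1.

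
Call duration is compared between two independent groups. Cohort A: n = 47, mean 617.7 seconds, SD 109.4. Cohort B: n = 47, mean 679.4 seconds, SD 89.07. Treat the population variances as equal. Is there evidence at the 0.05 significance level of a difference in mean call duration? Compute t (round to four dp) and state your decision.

t = -2.9984; reject H0

Let group 1 = cohort A, group 2 = cohort B. H0: μ_1 = μ_2; H1: μ_1 ≠ μ_2 (two-sample pooled-variance t-test, two-sided).
s_p² = [(47−1)·109.4² + (47−1)·89.07²]/(47+47−2) = 9950.91
t = (617.7 − 679.4)/√[9950.91·(1/47 + 1/47)] = -2.9984
df = n₁ + n₂ − 2 = 92
Two-sided p-value ≈ 0.0035
Since p ≈ 0.0035 < α = 0.05, reject H0; the data support H1.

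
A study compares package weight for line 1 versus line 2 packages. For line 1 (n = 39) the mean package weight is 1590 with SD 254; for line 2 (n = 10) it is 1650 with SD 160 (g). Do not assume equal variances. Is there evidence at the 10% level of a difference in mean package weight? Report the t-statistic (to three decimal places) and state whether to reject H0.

Let group 1 = line 1, group 2 = line 2. H0: μ_1 = μ_2; H1: μ_1 ≠ μ_2 (Welch's two-sample t-test, two-sided).
t = (x̄_1 − x̄_2)/√(s_1²/n_1 + s_2²/n_2) = (1590 − 1650)/√(254²/39 + 160²/10) = -0.924
Welch–Satterthwaite df ≈ 22.19
Two-sided p-value ≈ 0.365
Since p ≈ 0.365 > α = 0.1, fail to reject H0; the evidence is not statistically significant.

t = -0.924; fail to reject H0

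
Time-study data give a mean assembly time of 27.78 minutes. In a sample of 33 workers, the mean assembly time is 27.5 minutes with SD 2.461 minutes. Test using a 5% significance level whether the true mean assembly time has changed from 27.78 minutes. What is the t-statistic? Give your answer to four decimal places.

-0.6536

H0: μ = 27.78; H1: μ ≠ 27.78 (one-sample t-test, two-sided).
t = (x̄ − μ₀)/(s/√n) = (27.5 − 27.78)/(2.461/√33) = -0.6536
df = n − 1 = 32
Two-sided p-value ≈ 0.5180
Since p ≈ 0.5180 > α = 0.05, fail to reject H0; the data do not provide sufficient evidence against H0.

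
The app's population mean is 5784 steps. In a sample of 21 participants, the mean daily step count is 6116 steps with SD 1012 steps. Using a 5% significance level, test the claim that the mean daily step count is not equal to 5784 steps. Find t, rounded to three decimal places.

H0: μ = 5784; H1: μ ≠ 5784 (one-sample t-test, two-sided).
t = (x̄ − μ₀)/(s/√n) = (6116 − 5784)/(1012/√21) = 1.503
df = n − 1 = 20
Two-sided p-value ≈ 0.1484
Since p ≈ 0.1484 > α = 0.05, fail to reject H0; the evidence is not statistically significant.

1.503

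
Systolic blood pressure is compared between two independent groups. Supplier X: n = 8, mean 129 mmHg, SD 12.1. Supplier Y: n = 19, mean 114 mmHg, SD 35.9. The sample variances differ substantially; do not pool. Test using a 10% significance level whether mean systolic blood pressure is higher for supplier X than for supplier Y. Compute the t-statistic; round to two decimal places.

Let group 1 = supplier X, group 2 = supplier Y. H0: μ_1 = μ_2; H1: μ_1 > μ_2 (Welch's two-sample t-test, right-tailed).
t = (x̄_1 − x̄_2)/√(s_1²/n_1 + s_2²/n_2) = (129 − 114)/√(12.1²/8 + 35.9²/19) = 1.62
Welch–Satterthwaite df ≈ 24.45
p-value = P(T ≥ 1.62) ≈ 0.059
Since p ≈ 0.059 < α = 0.1, reject H0; the evidence is statistically significant.

1.62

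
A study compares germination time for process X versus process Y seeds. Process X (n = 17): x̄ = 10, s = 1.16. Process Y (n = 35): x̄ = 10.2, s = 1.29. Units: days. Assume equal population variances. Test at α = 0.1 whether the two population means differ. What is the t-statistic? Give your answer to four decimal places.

-0.5413

Let group 1 = process X, group 2 = process Y. H0: μ_1 = μ_2; H1: μ_1 ≠ μ_2 (two-sample pooled-variance t-test, two-sided).
s_p² = [(17−1)·1.16² + (35−1)·1.29²]/(17+35−2) = 1.56218
t = (10 − 10.2)/√[1.56218·(1/17 + 1/35)] = -0.5413
df = n₁ + n₂ − 2 = 50
Two-sided p-value ≈ 0.5907
Since p ≈ 0.5907 > α = 0.1, fail to reject H0; the data do not provide sufficient evidence against H0.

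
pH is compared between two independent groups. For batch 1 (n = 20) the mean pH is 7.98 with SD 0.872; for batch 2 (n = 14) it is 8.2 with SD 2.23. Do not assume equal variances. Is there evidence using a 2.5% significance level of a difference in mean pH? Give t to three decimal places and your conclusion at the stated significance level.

t = -0.351; fail to reject H0

Let group 1 = batch 1, group 2 = batch 2. H0: μ_1 = μ_2; H1: μ_1 ≠ μ_2 (Welch's two-sample t-test, two-sided).
t = (x̄_1 − x̄_2)/√(s_1²/n_1 + s_2²/n_2) = (7.98 − 8.2)/√(0.872²/20 + 2.23²/14) = -0.351
Welch–Satterthwaite df ≈ 15.81
Two-sided p-value ≈ 0.7303
Since p ≈ 0.7303 > α = 0.025, fail to reject H0; the data do not provide sufficient evidence against H0.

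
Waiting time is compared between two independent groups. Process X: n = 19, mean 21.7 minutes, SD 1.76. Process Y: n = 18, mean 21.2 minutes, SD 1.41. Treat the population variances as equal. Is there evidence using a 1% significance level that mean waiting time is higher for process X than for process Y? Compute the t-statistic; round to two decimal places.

Let group 1 = process X, group 2 = process Y. H0: μ_1 = μ_2; H1: μ_1 > μ_2 (two-sample pooled-variance t-test, right-tailed).
s_p² = [(19−1)·1.76² + (18−1)·1.41²]/(19+18−2) = 2.5587
t = (21.7 − 21.2)/√[2.5587·(1/19 + 1/18)] = 0.95
df = n₁ + n₂ − 2 = 35
p-value = P(T ≥ 0.95) ≈ 0.174
Since p ≈ 0.174 > α = 0.01, fail to reject H0; the data do not provide sufficient evidence against H0.

0.95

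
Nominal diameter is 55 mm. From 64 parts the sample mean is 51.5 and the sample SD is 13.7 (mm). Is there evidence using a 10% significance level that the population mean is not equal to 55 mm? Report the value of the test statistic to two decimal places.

-2.04

H0: μ = 55; H1: μ ≠ 55 (one-sample t-test, two-sided).
t = (x̄ − μ₀)/(s/√n) = (51.5 − 55)/(13.7/√64) = -2.04
df = n − 1 = 63
Two-sided p-value ≈ 0.045
Since p ≈ 0.045 < α = 0.1, reject H0; the data support H1.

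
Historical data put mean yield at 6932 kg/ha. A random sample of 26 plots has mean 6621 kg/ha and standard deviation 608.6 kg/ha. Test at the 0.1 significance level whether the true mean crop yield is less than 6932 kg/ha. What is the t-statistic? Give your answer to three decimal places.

-2.606

H0: μ = 6932; H1: μ < 6932 (one-sample t-test, left-tailed).
t = (x̄ − μ₀)/(s/√n) = (6621 − 6932)/(608.6/√26) = -2.606
df = n − 1 = 25
p-value = P(T ≤ -2.606) ≈ 0.0076
Since p ≈ 0.0076 < α = 0.1, reject H0; the data support H1.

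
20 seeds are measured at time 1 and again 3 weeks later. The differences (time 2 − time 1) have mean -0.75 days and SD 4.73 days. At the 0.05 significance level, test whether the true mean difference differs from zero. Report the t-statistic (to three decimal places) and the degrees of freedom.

H0: μ_d = 0; H1: μ_d ≠ 0 (paired t-test on the differences, two-sided).
t = d̄/(s_d/√n) = -0.75/(4.73/√20) = -0.709
df = n − 1 = 19
Two-sided p-value ≈ 0.4869
Since p ≈ 0.4869 > α = 0.05, fail to reject H0; the evidence is not statistically significant.

t = -0.709, df = 19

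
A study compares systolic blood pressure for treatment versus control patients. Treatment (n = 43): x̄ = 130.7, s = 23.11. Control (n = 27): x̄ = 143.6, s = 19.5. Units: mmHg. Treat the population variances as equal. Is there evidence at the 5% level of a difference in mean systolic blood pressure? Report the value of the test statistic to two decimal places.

Let group 1 = treatment, group 2 = control. H0: μ_1 = μ_2; H1: μ_1 ≠ μ_2 (two-sample pooled-variance t-test, two-sided).
s_p² = [(43−1)·23.11² + (27−1)·19.5²]/(43+27−2) = 475.258
t = (130.7 − 143.6)/√[475.258·(1/43 + 1/27)] = -2.41
df = n₁ + n₂ − 2 = 68
Two-sided p-value ≈ 0.0187
Since p ≈ 0.0187 < α = 0.05, reject H0; the data support H1.

-2.41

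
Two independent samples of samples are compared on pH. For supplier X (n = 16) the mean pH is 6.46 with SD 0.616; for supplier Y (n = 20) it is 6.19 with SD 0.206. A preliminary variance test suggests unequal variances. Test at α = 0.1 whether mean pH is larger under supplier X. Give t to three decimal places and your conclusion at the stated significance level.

t = 1.680; reject H0

Let group 1 = supplier X, group 2 = supplier Y. H0: μ_1 = μ_2; H1: μ_1 > μ_2 (Welch's two-sample t-test, right-tailed).
t = (x̄_1 − x̄_2)/√(s_1²/n_1 + s_2²/n_2) = (6.46 − 6.19)/√(0.616²/16 + 0.206²/20) = 1.680
Welch–Satterthwaite df ≈ 17.69
p-value = P(T ≥ 1.680) ≈ 0.055
Since p ≈ 0.055 < α = 0.1, reject H0; the evidence is statistically significant.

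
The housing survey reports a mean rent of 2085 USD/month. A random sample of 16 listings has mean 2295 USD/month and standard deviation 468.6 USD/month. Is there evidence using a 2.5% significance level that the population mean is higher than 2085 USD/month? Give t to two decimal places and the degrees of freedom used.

t = 1.79, df = 15

H0: μ = 2085; H1: μ > 2085 (one-sample t-test, right-tailed).
t = (x̄ − μ₀)/(s/√n) = (2295 − 2085)/(468.6/√16) = 1.79
df = n − 1 = 15
p-value = P(T ≥ 1.79) ≈ 0.047
Since p ≈ 0.047 > α = 0.025, fail to reject H0; the evidence is not statistically significant.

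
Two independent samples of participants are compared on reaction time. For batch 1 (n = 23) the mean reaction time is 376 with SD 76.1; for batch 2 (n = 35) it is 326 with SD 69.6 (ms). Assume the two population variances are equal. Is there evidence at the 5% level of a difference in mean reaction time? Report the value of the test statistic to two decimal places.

Let group 1 = batch 1, group 2 = batch 2. H0: μ_1 = μ_2; H1: μ_1 ≠ μ_2 (two-sample pooled-variance t-test, two-sided).
s_p² = [(23−1)·76.1² + (35−1)·69.6²]/(23+35−2) = 5216.22
t = (376 − 326)/√[5216.22·(1/23 + 1/35)] = 2.58
df = n₁ + n₂ − 2 = 56
Two-sided p-value ≈ 0.013
Since p ≈ 0.013 < α = 0.05, reject H0; the evidence is statistically significant.

2.58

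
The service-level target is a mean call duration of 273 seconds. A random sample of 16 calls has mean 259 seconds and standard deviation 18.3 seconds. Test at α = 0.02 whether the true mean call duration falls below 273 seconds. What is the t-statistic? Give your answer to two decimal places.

H0: μ = 273; H1: μ < 273 (one-sample t-test, left-tailed).
t = (x̄ − μ₀)/(s/√n) = (259 − 273)/(18.3/√16) = -3.06
df = n − 1 = 15
p-value = P(T ≤ -3.06) ≈ 0.004
Since p ≈ 0.004 < α = 0.02, reject H0; the data support H1.

-3.06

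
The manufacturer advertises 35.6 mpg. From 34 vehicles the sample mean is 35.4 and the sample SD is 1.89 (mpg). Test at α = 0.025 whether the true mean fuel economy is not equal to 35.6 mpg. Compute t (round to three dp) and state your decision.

H0: μ = 35.6; H1: μ ≠ 35.6 (one-sample t-test, two-sided).
t = (x̄ − μ₀)/(s/√n) = (35.4 − 35.6)/(1.89/√34) = -0.617
df = n − 1 = 33
Two-sided p-value ≈ 0.541
Since p ≈ 0.541 > α = 0.025, fail to reject H0; the evidence is not statistically significant.

t = -0.617; fail to reject H0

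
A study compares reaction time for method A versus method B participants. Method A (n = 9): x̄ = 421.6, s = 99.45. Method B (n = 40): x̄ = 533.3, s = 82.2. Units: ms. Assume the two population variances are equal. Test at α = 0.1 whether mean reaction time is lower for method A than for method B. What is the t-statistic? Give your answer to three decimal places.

Let group 1 = method A, group 2 = method B. H0: μ_1 = μ_2; H1: μ_1 < μ_2 (two-sample pooled-variance t-test, left-tailed).
s_p² = [(9−1)·99.45² + (40−1)·82.2²]/(9+40−2) = 7290.2
t = (421.6 − 533.3)/√[7290.2·(1/9 + 1/40)] = -3.546
df = n₁ + n₂ − 2 = 47
p-value = P(T ≤ -3.546) ≈ 0.000
Since p ≈ 0.000 < α = 0.1, reject H0; the evidence is statistically significant.

-3.546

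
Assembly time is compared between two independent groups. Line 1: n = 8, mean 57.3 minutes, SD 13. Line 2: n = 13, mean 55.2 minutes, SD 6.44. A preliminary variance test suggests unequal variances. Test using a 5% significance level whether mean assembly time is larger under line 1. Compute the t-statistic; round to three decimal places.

Let group 1 = line 1, group 2 = line 2. H0: μ_1 = μ_2; H1: μ_1 > μ_2 (Welch's two-sample t-test, right-tailed).
t = (x̄_1 − x̄_2)/√(s_1²/n_1 + s_2²/n_2) = (57.3 − 55.2)/√(13²/8 + 6.44²/13) = 0.426
Welch–Satterthwaite df ≈ 9.15
p-value = P(T ≥ 0.426) ≈ 0.3400
Since p ≈ 0.3400 > α = 0.05, fail to reject H0; the data do not provide sufficient evidence against H0.

0.426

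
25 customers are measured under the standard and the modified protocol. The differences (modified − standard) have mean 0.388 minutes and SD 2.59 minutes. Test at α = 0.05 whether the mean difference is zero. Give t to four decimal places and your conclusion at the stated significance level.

t = 0.7490; fail to reject H0

H0: μ_d = 0; H1: μ_d ≠ 0 (paired t-test on the differences, two-sided).
t = d̄/(s_d/√n) = 0.388/(2.59/√25) = 0.7490
df = n − 1 = 24
Two-sided p-value ≈ 0.461
Since p ≈ 0.461 > α = 0.05, fail to reject H0; the data do not provide sufficient evidence against H0.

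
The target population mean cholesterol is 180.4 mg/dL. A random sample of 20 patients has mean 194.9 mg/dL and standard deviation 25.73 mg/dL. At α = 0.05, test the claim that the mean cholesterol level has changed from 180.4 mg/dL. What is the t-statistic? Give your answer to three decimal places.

H0: μ = 180.4; H1: μ ≠ 180.4 (one-sample t-test, two-sided).
t = (x̄ − μ₀)/(s/√n) = (194.9 − 180.4)/(25.73/√20) = 2.520
df = n − 1 = 19
Two-sided p-value ≈ 0.0208
Since p ≈ 0.0208 < α = 0.05, reject H0; the data support H1.

2.520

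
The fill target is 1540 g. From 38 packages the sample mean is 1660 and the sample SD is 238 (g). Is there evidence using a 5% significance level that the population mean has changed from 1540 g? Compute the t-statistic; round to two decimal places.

H0: μ = 1540; H1: μ ≠ 1540 (one-sample t-test, two-sided).
t = (x̄ − μ₀)/(s/√n) = (1660 − 1540)/(238/√38) = 3.11
df = n − 1 = 37
Two-sided p-value ≈ 0.0036
Since p ≈ 0.0036 < α = 0.05, reject H0; the evidence is statistically significant.

3.11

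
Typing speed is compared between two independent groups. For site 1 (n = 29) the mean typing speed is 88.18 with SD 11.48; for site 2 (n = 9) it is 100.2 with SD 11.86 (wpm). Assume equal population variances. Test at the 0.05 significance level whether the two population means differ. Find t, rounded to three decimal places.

Let group 1 = site 1, group 2 = site 2. H0: μ_1 = μ_2; H1: μ_1 ≠ μ_2 (two-sample pooled-variance t-test, two-sided).
s_p² = [(29−1)·11.48² + (9−1)·11.86²]/(29+9−2) = 133.761
t = (88.18 − 100.2)/√[133.761·(1/29 + 1/9)] = -2.724
df = n₁ + n₂ − 2 = 36
Two-sided p-value ≈ 0.0099
Since p ≈ 0.0099 < α = 0.05, reject H0; the data support H1.

-2.724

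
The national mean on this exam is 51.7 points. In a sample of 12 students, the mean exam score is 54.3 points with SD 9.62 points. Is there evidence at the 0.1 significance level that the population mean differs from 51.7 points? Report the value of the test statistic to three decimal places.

0.936

H0: μ = 51.7; H1: μ ≠ 51.7 (one-sample t-test, two-sided).
t = (x̄ − μ₀)/(s/√n) = (54.3 − 51.7)/(9.62/√12) = 0.936
df = n − 1 = 11
Two-sided p-value ≈ 0.369
Since p ≈ 0.369 > α = 0.1, fail to reject H0; the data do not provide sufficient evidence against H0.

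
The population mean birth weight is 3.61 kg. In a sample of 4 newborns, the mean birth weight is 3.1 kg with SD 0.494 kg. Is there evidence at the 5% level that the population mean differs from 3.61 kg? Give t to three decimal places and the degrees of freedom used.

t = -2.065, df = 3

H0: μ = 3.61; H1: μ ≠ 3.61 (one-sample t-test, two-sided).
t = (x̄ − μ₀)/(s/√n) = (3.1 − 3.61)/(0.494/√4) = -2.065
df = n − 1 = 3
Two-sided p-value ≈ 0.1309
Since p ≈ 0.1309 > α = 0.05, fail to reject H0; the evidence is not statistically significant.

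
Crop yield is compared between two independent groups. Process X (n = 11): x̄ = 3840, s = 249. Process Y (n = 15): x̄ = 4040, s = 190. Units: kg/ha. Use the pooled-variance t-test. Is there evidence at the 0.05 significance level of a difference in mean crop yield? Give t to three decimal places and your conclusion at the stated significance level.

Let group 1 = process X, group 2 = process Y. H0: μ_1 = μ_2; H1: μ_1 ≠ μ_2 (two-sample pooled-variance t-test, two-sided).
s_p² = [(11−1)·249² + (15−1)·190²]/(11+15−2) = 46892.1
t = (3840 − 4040)/√[46892.1·(1/11 + 1/15)] = -2.327
df = n₁ + n₂ − 2 = 24
Two-sided p-value ≈ 0.029
Since p ≈ 0.029 < α = 0.05, reject H0; the evidence is statistically significant.

t = -2.327; reject H0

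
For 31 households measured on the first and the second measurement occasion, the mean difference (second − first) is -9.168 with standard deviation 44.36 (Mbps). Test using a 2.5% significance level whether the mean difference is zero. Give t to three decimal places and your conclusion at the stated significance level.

H0: μ_d = 0; H1: μ_d ≠ 0 (paired t-test on the differences, two-sided).
t = d̄/(s_d/√n) = -9.168/(44.36/√31) = -1.151
df = n − 1 = 30
Two-sided p-value ≈ 0.2589
Since p ≈ 0.2589 > α = 0.025, fail to reject H0; the evidence is not statistically significant.

t = -1.151; fail to reject H0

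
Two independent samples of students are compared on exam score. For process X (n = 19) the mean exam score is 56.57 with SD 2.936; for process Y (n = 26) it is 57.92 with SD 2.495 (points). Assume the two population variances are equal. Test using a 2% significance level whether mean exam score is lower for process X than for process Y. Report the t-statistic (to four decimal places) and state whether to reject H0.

t = -1.6638; fail to reject H0

Let group 1 = process X, group 2 = process Y. H0: μ_1 = μ_2; H1: μ_1 < μ_2 (two-sample pooled-variance t-test, left-tailed).
s_p² = [(19−1)·2.936² + (26−1)·2.495²]/(19+26−2) = 7.22761
t = (56.57 − 57.92)/√[7.22761·(1/19 + 1/26)] = -1.6638
df = n₁ + n₂ − 2 = 43
p-value = P(T ≤ -1.6638) ≈ 0.0517
Since p ≈ 0.0517 > α = 0.02, fail to reject H0; the data do not provide sufficient evidence against H0.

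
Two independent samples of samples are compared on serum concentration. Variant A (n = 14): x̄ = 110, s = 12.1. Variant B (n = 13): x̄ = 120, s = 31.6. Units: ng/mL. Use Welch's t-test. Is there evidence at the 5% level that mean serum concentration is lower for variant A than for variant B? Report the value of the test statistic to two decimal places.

Let group 1 = variant A, group 2 = variant B. H0: μ_1 = μ_2; H1: μ_1 < μ_2 (Welch's two-sample t-test, left-tailed).
t = (x̄_1 − x̄_2)/√(s_1²/n_1 + s_2²/n_2) = (110 − 120)/√(12.1²/14 + 31.6²/13) = -1.07
Welch–Satterthwaite df ≈ 15.23
p-value = P(T ≤ -1.07) ≈ 0.151
Since p ≈ 0.151 > α = 0.05, fail to reject H0; the evidence is not statistically significant.

-1.07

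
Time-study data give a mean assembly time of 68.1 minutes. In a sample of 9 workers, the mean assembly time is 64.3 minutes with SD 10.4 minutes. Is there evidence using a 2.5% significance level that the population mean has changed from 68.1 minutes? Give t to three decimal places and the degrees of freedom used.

H0: μ = 68.1; H1: μ ≠ 68.1 (one-sample t-test, two-sided).
t = (x̄ − μ₀)/(s/√n) = (64.3 − 68.1)/(10.4/√9) = -1.096
df = n − 1 = 8
Two-sided p-value ≈ 0.305
Since p ≈ 0.305 > α = 0.025, fail to reject H0; the data do not provide sufficient evidence against H0.

t = -1.096, df = 8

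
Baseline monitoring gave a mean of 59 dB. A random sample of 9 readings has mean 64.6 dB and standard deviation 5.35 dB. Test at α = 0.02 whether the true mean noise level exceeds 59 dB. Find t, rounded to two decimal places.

3.14

H0: μ = 59; H1: μ > 59 (one-sample t-test, right-tailed).
t = (x̄ − μ₀)/(s/√n) = (64.6 − 59)/(5.35/√9) = 3.14
df = n − 1 = 8
p-value = P(T ≥ 3.14) ≈ 0.0069
Since p ≈ 0.0069 < α = 0.02, reject H0; the evidence is statistically significant.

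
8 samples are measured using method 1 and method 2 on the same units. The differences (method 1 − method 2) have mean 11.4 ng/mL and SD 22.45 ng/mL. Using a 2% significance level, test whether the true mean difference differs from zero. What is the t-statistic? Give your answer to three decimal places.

H0: μ_d = 0; H1: μ_d ≠ 0 (paired t-test on the differences, two-sided).
t = d̄/(s_d/√n) = 11.4/(22.45/√8) = 1.436
df = n − 1 = 7
Two-sided p-value ≈ 0.194
Since p ≈ 0.194 > α = 0.02, fail to reject H0; the data do not provide sufficient evidence against H0.

1.436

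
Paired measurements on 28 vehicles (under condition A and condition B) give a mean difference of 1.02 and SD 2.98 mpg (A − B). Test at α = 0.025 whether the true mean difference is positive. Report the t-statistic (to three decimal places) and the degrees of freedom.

H0: μ_d = 0; H1: μ_d > 0 (paired t-test on the differences, right-tailed).
t = d̄/(s_d/√n) = 1.02/(2.98/√28) = 1.811
df = n − 1 = 27
p-value = P(T ≥ 1.811) ≈ 0.041
Since p ≈ 0.041 > α = 0.025, fail to reject H0; the evidence is not statistically significant.

t = 1.811, df = 27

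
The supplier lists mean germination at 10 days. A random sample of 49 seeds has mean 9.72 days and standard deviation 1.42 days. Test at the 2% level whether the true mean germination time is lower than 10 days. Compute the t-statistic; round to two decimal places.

H0: μ = 10; H1: μ < 10 (one-sample t-test, left-tailed).
t = (x̄ − μ₀)/(s/√n) = (9.72 − 10)/(1.42/√49) = -1.38
df = n − 1 = 48
p-value = P(T ≤ -1.38) ≈ 0.0869
Since p ≈ 0.0869 > α = 0.02, fail to reject H0; the data do not provide sufficient evidence against H0.

-1.38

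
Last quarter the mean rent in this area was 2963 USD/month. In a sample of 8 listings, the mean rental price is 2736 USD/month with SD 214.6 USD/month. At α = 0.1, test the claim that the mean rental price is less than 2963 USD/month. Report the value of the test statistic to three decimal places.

-2.992

H0: μ = 2963; H1: μ < 2963 (one-sample t-test, left-tailed).
t = (x̄ − μ₀)/(s/√n) = (2736 − 2963)/(214.6/√8) = -2.992
df = n − 1 = 7
p-value = P(T ≤ -2.992) ≈ 0.010
Since p ≈ 0.010 < α = 0.1, reject H0; the data support H1.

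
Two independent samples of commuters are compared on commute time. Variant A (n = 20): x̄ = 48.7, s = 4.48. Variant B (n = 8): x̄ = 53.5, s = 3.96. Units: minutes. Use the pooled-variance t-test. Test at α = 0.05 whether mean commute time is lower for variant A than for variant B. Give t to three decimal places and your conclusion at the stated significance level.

t = -2.640; reject H0

Let group 1 = variant A, group 2 = variant B. H0: μ_1 = μ_2; H1: μ_1 < μ_2 (two-sample pooled-variance t-test, left-tailed).
s_p² = [(20−1)·4.48² + (8−1)·3.96²]/(20+8−2) = 18.8888
t = (48.7 − 53.5)/√[18.8888·(1/20 + 1/8)] = -2.640
df = n₁ + n₂ − 2 = 26
p-value = P(T ≤ -2.640) ≈ 0.0069
Since p ≈ 0.0069 < α = 0.05, reject H0; the evidence is statistically significant.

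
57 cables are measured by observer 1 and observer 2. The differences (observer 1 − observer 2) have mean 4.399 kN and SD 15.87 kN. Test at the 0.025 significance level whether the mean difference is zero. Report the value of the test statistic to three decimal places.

2.093

H0: μ_d = 0; H1: μ_d ≠ 0 (paired t-test on the differences, two-sided).
t = d̄/(s_d/√n) = 4.399/(15.87/√57) = 2.093
df = n − 1 = 56
Two-sided p-value ≈ 0.041
Since p ≈ 0.041 > α = 0.025, fail to reject H0; the data do not provide sufficient evidence against H0.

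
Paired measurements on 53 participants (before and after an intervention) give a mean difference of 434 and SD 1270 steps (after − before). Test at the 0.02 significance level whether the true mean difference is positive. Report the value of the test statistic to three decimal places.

H0: μ_d = 0; H1: μ_d > 0 (paired t-test on the differences, right-tailed).
t = d̄/(s_d/√n) = 434/(1270/√53) = 2.488
df = n − 1 = 52
p-value = P(T ≥ 2.488) ≈ 0.0080
Since p ≈ 0.0080 < α = 0.02, reject H0; the evidence is statistically significant.

2.488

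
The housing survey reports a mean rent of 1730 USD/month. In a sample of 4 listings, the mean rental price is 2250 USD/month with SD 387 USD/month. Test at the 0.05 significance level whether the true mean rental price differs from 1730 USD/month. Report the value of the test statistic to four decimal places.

2.6873

H0: μ = 1730; H1: μ ≠ 1730 (one-sample t-test, two-sided).
t = (x̄ − μ₀)/(s/√n) = (2250 − 1730)/(387/√4) = 2.6873
df = n − 1 = 3
Two-sided p-value ≈ 0.0746
Since p ≈ 0.0746 > α = 0.05, fail to reject H0; the evidence is not statistically significant.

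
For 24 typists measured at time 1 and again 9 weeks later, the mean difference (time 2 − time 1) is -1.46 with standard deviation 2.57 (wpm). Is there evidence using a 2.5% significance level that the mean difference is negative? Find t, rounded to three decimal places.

-2.783

H0: μ_d = 0; H1: μ_d < 0 (paired t-test on the differences, left-tailed).
t = d̄/(s_d/√n) = -1.46/(2.57/√24) = -2.783
df = n − 1 = 23
p-value = P(T ≤ -2.783) ≈ 0.0053
Since p ≈ 0.0053 < α = 0.025, reject H0; the data support H1.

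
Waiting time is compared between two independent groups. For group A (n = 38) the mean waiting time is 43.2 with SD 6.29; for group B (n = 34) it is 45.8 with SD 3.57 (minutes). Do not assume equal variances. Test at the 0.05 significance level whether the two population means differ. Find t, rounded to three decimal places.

-2.185

Let group 1 = group A, group 2 = group B. H0: μ_1 = μ_2; H1: μ_1 ≠ μ_2 (Welch's two-sample t-test, two-sided).
t = (x̄_1 − x̄_2)/√(s_1²/n_1 + s_2²/n_2) = (43.2 − 45.8)/√(6.29²/38 + 3.57²/34) = -2.185
Welch–Satterthwaite df ≈ 59.75
Two-sided p-value ≈ 0.0328
Since p ≈ 0.0328 < α = 0.05, reject H0; the evidence is statistically significant.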